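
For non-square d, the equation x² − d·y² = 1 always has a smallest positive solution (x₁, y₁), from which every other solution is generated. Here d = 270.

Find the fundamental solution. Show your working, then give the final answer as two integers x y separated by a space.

5291 322

√270 = [16; 2,3,6,3,2,32, …], period ℓ=6 (even) → k=5
i=0: a=16 ⇒ p=16, q=1
…
i=4: a=3 ⇒ p=2284, q=139
i=5: a=2 ⇒ p=5291, q=322
(x₁, y₁) = (5291, 322);  5291² − 270·322² = 1 ✓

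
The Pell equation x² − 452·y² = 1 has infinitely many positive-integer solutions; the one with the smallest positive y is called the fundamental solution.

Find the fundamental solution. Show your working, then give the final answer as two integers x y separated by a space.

1204353 56648

√452 = [21; 3,1,5,3,10,3,5,1,3,42, …], period ℓ=10 (even) → k=9
k=0  a_k=21  p_k/q_k = 21/1
…
k=2  a_k=1  p_k/q_k = 85/4
k=3  a_k=5  p_k/q_k = 489/23
k=4  a_k=3  p_k/q_k = 1552/73
k=5  a_k=10  p_k/q_k = 16009/753
…
k=7  a_k=5  p_k/q_k = 263904/12413
k=8  a_k=1  p_k/q_k = 313483/14745
k=9  a_k=3  p_k/q_k = 1204353/56648
(x₁, y₁) = (1204353, 56648);  1204353² − 452·56648² = 1 ✓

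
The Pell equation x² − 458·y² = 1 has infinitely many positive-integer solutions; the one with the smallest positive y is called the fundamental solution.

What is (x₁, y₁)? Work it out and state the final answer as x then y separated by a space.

22899 1070

√458 → a₀=21, period (2,2,42); ℓ=3 odd so k=5
step 0: (21, 1)  from 21·(1,0) + (0,1)
step 1: (43, 2)  from 2·(21,1) + (1,0)
…
step 4: (9181, 429)  from 2·(4537,212) + (107,5)
step 5: (22899, 1070)  from 2·(9181,429) + (4537,212)
→ (22899, 1070).  Check: 22899²=524364201, 458·1070²=524364200, difference 1.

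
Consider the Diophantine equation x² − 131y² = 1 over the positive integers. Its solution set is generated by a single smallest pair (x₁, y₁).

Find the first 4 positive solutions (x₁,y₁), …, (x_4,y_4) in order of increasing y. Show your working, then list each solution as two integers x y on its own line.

√131 = [11; 2,4,11,4,2,22, …], period ℓ=6 (even) → k=5
step 0: (11, 1)  from 11·(1,0) + (0,1)
…
step 2: (103, 9)  from 4·(23,2) + (11,1)
step 3: (1156, 101)  from 11·(103,9) + (23,2)
step 4: (4727, 413)  from 4·(1156,101) + (103,9)
step 5: (10610, 927)  from 2·(4727,413) + (1156,101)
fundamental: x₁=10610, y₁=927  (since 112572100 − 131·859329 = 1)
n=2: (10610,927)∘(10610,927) = (10610·10610+131·927·927, 10610·927+927·10610) = (225144199,19670940)
n=3: (225144199,19670940)∘(10610,927) = (10610·225144199+131·927·19670940, 10610·19670940+927·225144199) = (4777559892170,417417345873)
n=4: (4777559892170,417417345873)∘(10610,927) = (10610·4777559892170+131·927·417417345873, 10610·417417345873+927·4777559892170) = (101379820686703201,8857596059754120)

10610 927
225144199 19670940
4777559892170 417417345873
101379820686703201 8857596059754120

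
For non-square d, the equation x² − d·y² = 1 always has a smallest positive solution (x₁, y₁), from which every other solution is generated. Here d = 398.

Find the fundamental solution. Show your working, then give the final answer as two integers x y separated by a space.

399 20

d=398: √d = [19; 1,18,1,38] (ℓ=4, even), read p_3/q_3
step 0: (19, 1)  from 19·(1,0) + (0,1)
…
step 2: (379, 19)  from 18·(20,1) + (19,1)
step 3: (399, 20)  from 1·(379,19) + (20,1)
(x₁, y₁) = (399, 20);  399² − 398·20² = 1 ✓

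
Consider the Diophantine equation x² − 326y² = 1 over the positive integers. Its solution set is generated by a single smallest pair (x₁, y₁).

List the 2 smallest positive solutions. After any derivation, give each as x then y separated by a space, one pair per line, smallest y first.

√326 → a₀=18, period (18,36); ℓ=2 even so k=1
a_0=18:  p_0=18·1+0=18,  q_0=18·0+1=1
a_1=18:  p_1=18·18+1=325,  q_1=18·1+0=18
fundamental: x₁=325, y₁=18  (since 105625 − 326·324 = 1)
(x_2, y_2) = (325·325 + 326·18·18, 325·18 + 18·325) = (211249, 11700)

325 18
211249 11700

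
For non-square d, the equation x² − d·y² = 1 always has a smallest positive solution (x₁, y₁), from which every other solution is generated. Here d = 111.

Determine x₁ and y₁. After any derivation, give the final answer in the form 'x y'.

d=111: √d = [10; 1,1,6,1,1,20] (ℓ=6, even), read p_5/q_5
step 0: (10, 1)  from 10·(1,0) + (0,1)
step 1: (11, 1)  from 1·(10,1) + (1,0)
step 2: (21, 2)  from 1·(11,1) + (10,1)
step 3: (137, 13)  from 6·(21,2) + (11,1)
step 4: (158, 15)  from 1·(137,13) + (21,2)
step 5: (295, 28)  from 1·(158,15) + (137,13)
→ (295, 28).  Check: 295²=87025, 111·28²=87024, difference 1.

295 28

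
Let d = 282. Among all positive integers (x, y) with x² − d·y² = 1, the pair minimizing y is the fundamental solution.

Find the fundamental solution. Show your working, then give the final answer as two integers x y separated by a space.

2351 140

√282 → a₀=16, period (1,3,1,4,1,3,1,32); ℓ=8 even so k=7
a_0=16:  p_0=16·1+0=16,  q_0=16·0+1=1
a_1=1:  p_1=1·16+1=17,  q_1=1·1+0=1
a_2=3:  p_2=3·17+16=67,  q_2=3·1+1=4
…
a_6=3:  p_6=3·487+403=1864,  q_6=3·29+24=111
a_7=1:  p_7=1·1864+487=2351,  q_7=1·111+29=140
(x₁, y₁) = (2351, 140);  2351² − 282·140² = 1 ✓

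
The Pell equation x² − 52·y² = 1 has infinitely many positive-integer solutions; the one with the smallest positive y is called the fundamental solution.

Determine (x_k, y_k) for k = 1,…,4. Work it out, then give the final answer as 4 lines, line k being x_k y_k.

649 90
842401 116820
1093435849 151632270
1419278889601 196818569640

d=52: √d = [7; 4,1,2,1,4,14] (ℓ=6, even), read p_5/q_5
i=0: a=7 ⇒ p=7, q=1
i=1: a=4 ⇒ p=29, q=4
i=2: a=1 ⇒ p=36, q=5
…
i=4: a=1 ⇒ p=137, q=19
i=5: a=4 ⇒ p=649, q=90
(x₁, y₁) = (649, 90);  649² − 52·90² = 1 ✓
k=2:  x_2 = 649·649+52·90·90 = 842401,  y_2 = 649·90+90·649 = 116820
k=3:  x_3 = 649·842401+52·90·116820 = 1093435849,  y_3 = 649·116820+90·842401 = 151632270
k=4:  x_4 = 649·1093435849+52·90·151632270 = 1419278889601,  y_4 = 649·151632270+90·1093435849 = 196818569640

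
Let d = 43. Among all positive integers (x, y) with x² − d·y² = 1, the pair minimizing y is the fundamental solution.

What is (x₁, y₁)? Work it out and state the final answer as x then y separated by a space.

3482 531

[6; 1,1,3,1,5,1,3,1,1,12] for √43; ℓ=10 ⇒ convergent index 9
i=0: a=6 ⇒ p=6, q=1
…
i=3: a=3 ⇒ p=46, q=7
…
i=5: a=5 ⇒ p=341, q=52
i=6: a=1 ⇒ p=400, q=61
i=7: a=3 ⇒ p=1541, q=235
i=8: a=1 ⇒ p=1941, q=296
i=9: a=1 ⇒ p=3482, q=531
(x₁, y₁) = (3482, 531);  3482² − 43·531² = 1 ✓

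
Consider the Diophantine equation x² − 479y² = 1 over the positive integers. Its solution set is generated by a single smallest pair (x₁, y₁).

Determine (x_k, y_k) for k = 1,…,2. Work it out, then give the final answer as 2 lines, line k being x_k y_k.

d=479: √d = [21; 1,7,1,3,2,21,2,3,1,7,1,42] (ℓ=12, even), read p_11/q_11
step 0: (21, 1)  from 21·(1,0) + (0,1)
step 1: (22, 1)  from 1·(21,1) + (1,0)
…
step 5: (1729, 79)  from 2·(766,35) + (197,9)
step 6: (37075, 1694)  from 21·(1729,79) + (766,35)
step 7: (75879, 3467)  from 2·(37075,1694) + (1729,79)
step 8: (264712, 12095)  from 3·(75879,3467) + (37075,1694)
step 9: (340591, 15562)  from 1·(264712,12095) + (75879,3467)
step 10: (2648849, 121029)  from 7·(340591,15562) + (264712,12095)
step 11: (2989440, 136591)  from 1·(2648849,121029) + (340591,15562)
fundamental: x₁=2989440, y₁=136591  (since 8936751513600 − 479·18657101281 = 1)
(x_2, y_2) = (2989440·2989440 + 479·136591·136591, 2989440·136591 + 136591·2989440) = (17873503027199, 816661198080)

2989440 136591
17873503027199 816661198080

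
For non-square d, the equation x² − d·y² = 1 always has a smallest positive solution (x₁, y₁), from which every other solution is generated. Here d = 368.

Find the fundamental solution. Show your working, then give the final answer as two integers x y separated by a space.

1151 60

d=368: √d = [19; 5,2,5,38] (ℓ=4, even), read p_3/q_3
step 0: (19, 1)  from 19·(1,0) + (0,1)
step 1: (96, 5)  from 5·(19,1) + (1,0)
step 2: (211, 11)  from 2·(96,5) + (19,1)
step 3: (1151, 60)  from 5·(211,11) + (96,5)
fundamental: x₁=1151, y₁=60  (since 1324801 − 368·3600 = 1)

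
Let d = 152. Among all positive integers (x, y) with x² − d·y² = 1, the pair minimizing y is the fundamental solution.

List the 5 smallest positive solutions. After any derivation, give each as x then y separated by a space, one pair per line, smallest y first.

d=152: √d = [12; 3,24] (ℓ=2, even), read p_1/q_1
a_0=12:  p_0=12·1+0=12,  q_0=12·0+1=1
a_1=3:  p_1=3·12+1=37,  q_1=3·1+0=3
→ (37, 3).  Check: 37²=1369, 152·3²=1368, difference 1.
n=2: (37,3)∘(37,3) = (37·37+152·3·3, 37·3+3·37) = (2737,222)
n=3: (2737,222)∘(37,3) = (37·2737+152·3·222, 37·222+3·2737) = (202501,16425)
n=4: (202501,16425)∘(37,3) = (37·202501+152·3·16425, 37·16425+3·202501) = (14982337,1215228)
n=5: (14982337,1215228)∘(37,3) = (37·14982337+152·3·1215228, 37·1215228+3·14982337) = (1108490437,89910447)

37 3
2737 222
202501 16425
14982337 1215228
1108490437 89910447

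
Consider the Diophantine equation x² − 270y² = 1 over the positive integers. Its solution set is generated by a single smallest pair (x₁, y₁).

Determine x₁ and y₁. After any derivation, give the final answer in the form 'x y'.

√270 = [16; 2,3,6,3,2,32, …], period ℓ=6 (even) → k=5
k=0  a_k=16  p_k/q_k = 16/1
k=1  a_k=2  p_k/q_k = 33/2
k=2  a_k=3  p_k/q_k = 115/7
k=3  a_k=6  p_k/q_k = 723/44
k=4  a_k=3  p_k/q_k = 2284/139
k=5  a_k=2  p_k/q_k = 5291/322
→ (5291, 322).  Check: 5291²=27994681, 270·322²=27994680, difference 1.

5291 322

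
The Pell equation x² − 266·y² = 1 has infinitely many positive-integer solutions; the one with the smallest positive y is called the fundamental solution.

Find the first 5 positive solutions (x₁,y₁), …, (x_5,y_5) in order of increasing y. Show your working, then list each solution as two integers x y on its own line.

√266 → a₀=16, period (3,4,3,32); ℓ=4 even so k=3
a_0=16:  p_0=16·1+0=16,  q_0=16·0+1=1
a_1=3:  p_1=3·16+1=49,  q_1=3·1+0=3
a_2=4:  p_2=4·49+16=212,  q_2=4·3+1=13
a_3=3:  p_3=3·212+49=685,  q_3=3·13+3=42
→ (685, 42).  Check: 685²=469225, 266·42²=469224, difference 1.
k=2:  x_2 = 685·685+266·42·42 = 938449,  y_2 = 685·42+42·685 = 57540
k=3:  x_3 = 685·938449+266·42·57540 = 1285674445,  y_3 = 685·57540+42·938449 = 78829758
k=4:  x_4 = 685·1285674445+266·42·78829758 = 1761373051201,  y_4 = 685·78829758+42·1285674445 = 107996710920
k=5:  x_5 = 685·1761373051201+266·42·107996710920 = 2413079794470925,  y_5 = 685·107996710920+42·1761373051201 = 147955415130642

685 42
938449 57540
1285674445 78829758
1761373051201 107996710920
2413079794470925 147955415130642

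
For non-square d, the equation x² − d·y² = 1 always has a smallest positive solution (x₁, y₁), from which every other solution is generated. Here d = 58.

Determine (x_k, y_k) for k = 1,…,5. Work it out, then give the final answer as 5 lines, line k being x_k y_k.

19603 2574
768555217 100916244
30131975818099 3956522259690
1181354243155834177 155119411612489896
46316174427035658925363 6081611647722756602886

[7; 1,1,1,1,1,1,14] for √58; ℓ=7 ⇒ convergent index 13
k=0  a_k=7  p_k/q_k = 7/1
…
k=5  a_k=1  p_k/q_k = 61/8
…
k=10  a_k=1  p_k/q_k = 4539/596
…
k=12  a_k=1  p_k/q_k = 12071/1585
k=13  a_k=1  p_k/q_k = 19603/2574
fundamental: x₁=19603, y₁=2574  (since 384277609 − 58·6625476 = 1)
(x_2, y_2) = (19603·19603 + 58·2574·2574, 19603·2574 + 2574·19603) = (768555217, 100916244)
(x_3, y_3) = (19603·768555217 + 58·2574·100916244, 19603·100916244 + 2574·768555217) = (30131975818099, 3956522259690)
(x_4, y_4) = (19603·30131975818099 + 58·2574·3956522259690, 19603·3956522259690 + 2574·30131975818099) = (1181354243155834177, 155119411612489896)
(x_5, y_5) = (19603·1181354243155834177 + 58·2574·155119411612489896, 19603·155119411612489896 + 2574·1181354243155834177) = (46316174427035658925363, 6081611647722756602886)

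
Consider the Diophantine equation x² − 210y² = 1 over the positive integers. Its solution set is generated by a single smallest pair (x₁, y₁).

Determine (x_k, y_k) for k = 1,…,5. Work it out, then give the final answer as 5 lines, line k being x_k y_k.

29 2
1681 116
97469 6726
5651521 389992
327690749 22612810

√210 = [14; 2,28, …], period ℓ=2 (even) → k=1
i=0: a=14 ⇒ p=14, q=1
i=1: a=2 ⇒ p=29, q=2
(x₁, y₁) = (29, 2);  29² − 210·2² = 1 ✓
n=2: (29,2)∘(29,2) = (29·29+210·2·2, 29·2+2·29) = (1681,116)
n=3: (1681,116)∘(29,2) = (29·1681+210·2·116, 29·116+2·1681) = (97469,6726)
n=4: (97469,6726)∘(29,2) = (29·97469+210·2·6726, 29·6726+2·97469) = (5651521,389992)
n=5: (5651521,389992)∘(29,2) = (29·5651521+210·2·389992, 29·389992+2·5651521) = (327690749,22612810)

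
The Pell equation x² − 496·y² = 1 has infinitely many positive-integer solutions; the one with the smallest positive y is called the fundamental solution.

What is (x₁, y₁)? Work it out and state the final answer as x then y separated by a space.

4620799 207480

d=496: √d = [22; 3,1,2,4,1,…,1,3,44] (ℓ=16, even), read p_15/q_15
step 0: (22, 1)  from 22·(1,0) + (0,1)
step 1: (67, 3)  from 3·(22,1) + (1,0)
step 2: (89, 4)  from 1·(67,3) + (22,1)
…
step 5: (1314, 59)  from 1·(1069,48) + (245,11)
step 6: (2383, 107)  from 1·(1314,59) + (1069,48)
…
step 9: (35166, 1579)  from 2·(14543,653) + (6080,273)
…
step 13: (863293, 38763)  from 2·(389209,17476) + (84875,3811)
step 14: (1252502, 56239)  from 1·(863293,38763) + (389209,17476)
step 15: (4620799, 207480)  from 3·(1252502,56239) + (863293,38763)
fundamental: x₁=4620799, y₁=207480  (since 21351783398401 − 496·43047950400 = 1)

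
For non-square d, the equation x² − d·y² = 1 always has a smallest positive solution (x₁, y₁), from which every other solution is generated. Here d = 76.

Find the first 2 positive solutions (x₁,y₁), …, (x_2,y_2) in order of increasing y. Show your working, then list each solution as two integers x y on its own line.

√76 = [8; 1,2,1,1,5,4,5,1,1,2,1,16, …], period ℓ=12 (even) → k=11
k=0  a_k=8  p_k/q_k = 8/1
…
k=3  a_k=1  p_k/q_k = 35/4
…
k=7  a_k=5  p_k/q_k = 7445/854
k=8  a_k=1  p_k/q_k = 8866/1017
k=9  a_k=1  p_k/q_k = 16311/1871
k=10  a_k=2  p_k/q_k = 41488/4759
k=11  a_k=1  p_k/q_k = 57799/6630
(x₁, y₁) = (57799, 6630);  57799² − 76·6630² = 1 ✓
k=2:  x_2 = 57799·57799+76·6630·6630 = 6681448801,  y_2 = 57799·6630+6630·57799 = 766414740

57799 6630
6681448801 766414740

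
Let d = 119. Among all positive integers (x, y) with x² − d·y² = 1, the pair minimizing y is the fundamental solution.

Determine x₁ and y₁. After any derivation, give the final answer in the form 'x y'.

120 11

[10; 1,9,1,20] for √119; ℓ=4 ⇒ convergent index 3
i=0: a=10 ⇒ p=10, q=1
…
i=2: a=9 ⇒ p=109, q=10
i=3: a=1 ⇒ p=120, q=11
fundamental: x₁=120, y₁=11  (since 14400 − 119·121 = 1)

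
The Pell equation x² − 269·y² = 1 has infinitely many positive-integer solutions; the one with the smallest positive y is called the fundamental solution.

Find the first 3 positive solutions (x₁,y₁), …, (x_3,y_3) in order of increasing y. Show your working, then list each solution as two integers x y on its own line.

13449 820
361751201 22056360
9730383791049 593271970460

d=269: √d = [16; 2,2,32] (ℓ=3, odd), read p_5/q_5
a_0=16:  p_0=16·1+0=16,  q_0=16·0+1=1
a_1=2:  p_1=2·16+1=33,  q_1=2·1+0=2
…
a_3=32:  p_3=32·82+33=2657,  q_3=32·5+2=162
a_4=2:  p_4=2·2657+82=5396,  q_4=2·162+5=329
a_5=2:  p_5=2·5396+2657=13449,  q_5=2·329+162=820
fundamental: x₁=13449, y₁=820  (since 180875601 − 269·672400 = 1)
n=2: (13449,820)∘(13449,820) = (13449·13449+269·820·820, 13449·820+820·13449) = (361751201,22056360)
n=3: (361751201,22056360)∘(13449,820) = (13449·361751201+269·820·22056360, 13449·22056360+820·361751201) = (9730383791049,593271970460)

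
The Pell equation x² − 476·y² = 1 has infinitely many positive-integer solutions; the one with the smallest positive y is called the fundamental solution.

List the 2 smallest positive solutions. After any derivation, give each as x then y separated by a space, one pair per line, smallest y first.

√476 = [21; 1,4,2,10,2,4,1,42, …], period ℓ=8 (even) → k=7
a_0=21:  p_0=21·1+0=21,  q_0=21·0+1=1
a_1=1:  p_1=1·21+1=22,  q_1=1·1+0=1
a_2=4:  p_2=4·22+21=109,  q_2=4·1+1=5
a_3=2:  p_3=2·109+22=240,  q_3=2·5+1=11
a_4=10:  p_4=10·240+109=2509,  q_4=10·11+5=115
a_5=2:  p_5=2·2509+240=5258,  q_5=2·115+11=241
a_6=4:  p_6=4·5258+2509=23541,  q_6=4·241+115=1079
a_7=1:  p_7=1·23541+5258=28799,  q_7=1·1079+241=1320
(x₁, y₁) = (28799, 1320);  28799² − 476·1320² = 1 ✓
k=2:  x_2 = 28799·28799+476·1320·1320 = 1658764801,  y_2 = 28799·1320+1320·28799 = 76029360

28799 1320
1658764801 76029360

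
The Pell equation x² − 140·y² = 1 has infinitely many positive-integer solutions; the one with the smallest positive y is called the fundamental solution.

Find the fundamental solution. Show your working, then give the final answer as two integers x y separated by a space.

71 6

[11; 1,4,1,22] for √140; ℓ=4 ⇒ convergent index 3
i=0: a=11 ⇒ p=11, q=1
…
i=2: a=4 ⇒ p=59, q=5
i=3: a=1 ⇒ p=71, q=6
(x₁, y₁) = (71, 6);  71² − 140·6² = 1 ✓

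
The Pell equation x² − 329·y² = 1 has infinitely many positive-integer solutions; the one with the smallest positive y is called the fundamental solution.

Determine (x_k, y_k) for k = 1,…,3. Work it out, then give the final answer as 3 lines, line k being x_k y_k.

2376415 131016
11294696504449 622696775280
53681772387237964255 2959571914453911384

√329 = [18; 7,4,2,1,1,4,1,1,2,4,7,36, …], period ℓ=12 (even) → k=11
a_0=18:  p_0=18·1+0=18,  q_0=18·0+1=1
a_1=7:  p_1=7·18+1=127,  q_1=7·1+0=7
…
a_5=1:  p_5=1·1705+1179=2884,  q_5=1·94+65=159
a_6=4:  p_6=4·2884+1705=13241,  q_6=4·159+94=730
a_7=1:  p_7=1·13241+2884=16125,  q_7=1·730+159=889
a_8=1:  p_8=1·16125+13241=29366,  q_8=1·889+730=1619
a_9=2:  p_9=2·29366+16125=74857,  q_9=2·1619+889=4127
a_10=4:  p_10=4·74857+29366=328794,  q_10=4·4127+1619=18127
a_11=7:  p_11=7·328794+74857=2376415,  q_11=7·18127+4127=131016
fundamental: x₁=2376415, y₁=131016  (since 5647348252225 − 329·17165192256 = 1)
(x_2, y_2) = (2376415·2376415 + 329·131016·131016, 2376415·131016 + 131016·2376415) = (11294696504449, 622696775280)
(x_3, y_3) = (2376415·11294696504449 + 329·131016·622696775280, 2376415·622696775280 + 131016·11294696504449) = (53681772387237964255, 2959571914453911384)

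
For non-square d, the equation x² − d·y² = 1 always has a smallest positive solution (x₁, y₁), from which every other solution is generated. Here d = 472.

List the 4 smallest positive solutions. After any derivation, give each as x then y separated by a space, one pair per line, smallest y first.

306917 14127
188396089777 8671632918
115643925371868101 5322943120573485
70986173286526887819457 3267403467465432958572

√472 = [21; 1,2,1,1,1,…,2,1,42, …], period ℓ=14 (even) → k=13
k=0  a_k=21  p_k/q_k = 21/1
k=1  a_k=1  p_k/q_k = 22/1
k=2  a_k=2  p_k/q_k = 65/3
k=3  a_k=1  p_k/q_k = 87/4
k=4  a_k=1  p_k/q_k = 152/7
k=5  a_k=1  p_k/q_k = 239/11
k=6  a_k=4  p_k/q_k = 1108/51
k=7  a_k=5  p_k/q_k = 5779/266
k=8  a_k=4  p_k/q_k = 24224/1115
k=9  a_k=1  p_k/q_k = 30003/1381
k=10  a_k=1  p_k/q_k = 54227/2496
…
k=12  a_k=2  p_k/q_k = 222687/10250
k=13  a_k=1  p_k/q_k = 306917/14127
→ (306917, 14127).  Check: 306917²=94198044889, 472·14127²=94198044888, difference 1.
(x_2, y_2) = (306917·306917 + 472·14127·14127, 306917·14127 + 14127·306917) = (188396089777, 8671632918)
(x_3, y_3) = (306917·188396089777 + 472·14127·8671632918, 306917·8671632918 + 14127·188396089777) = (115643925371868101, 5322943120573485)
(x_4, y_4) = (306917·115643925371868101 + 472·14127·5322943120573485, 306917·5322943120573485 + 14127·115643925371868101) = (70986173286526887819457, 3267403467465432958572)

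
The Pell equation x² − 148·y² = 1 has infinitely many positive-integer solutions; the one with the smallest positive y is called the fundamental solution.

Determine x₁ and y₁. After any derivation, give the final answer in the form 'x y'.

√148 = [12; 6,24, …], period ℓ=2 (even) → k=1
a_0=12:  p_0=12·1+0=12,  q_0=12·0+1=1
a_1=6:  p_1=6·12+1=73,  q_1=6·1+0=6
fundamental: x₁=73, y₁=6  (since 5329 − 148·36 = 1)

73 6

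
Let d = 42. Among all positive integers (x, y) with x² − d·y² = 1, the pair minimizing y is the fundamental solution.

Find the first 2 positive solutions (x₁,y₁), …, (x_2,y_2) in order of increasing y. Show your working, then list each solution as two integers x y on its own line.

13 2
337 52

d=42: √d = [6; 2,12] (ℓ=2, even), read p_1/q_1
a_0=6:  p_0=6·1+0=6,  q_0=6·0+1=1
a_1=2:  p_1=2·6+1=13,  q_1=2·1+0=2
→ (13, 2).  Check: 13²=169, 42·2²=168, difference 1.
k=2:  x_2 = 13·13+42·2·2 = 337,  y_2 = 13·2+2·13 = 52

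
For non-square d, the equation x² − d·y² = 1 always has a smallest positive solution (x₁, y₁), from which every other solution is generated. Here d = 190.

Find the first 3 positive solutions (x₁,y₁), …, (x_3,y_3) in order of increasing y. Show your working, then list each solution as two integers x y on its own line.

52021 3774
5412368881 392654508
563113683064981 40852560317562

√190 = [13; 1,3,1,1,1,…,3,1,26, …], period ℓ=14 (even) → k=13
i=0: a=13 ⇒ p=13, q=1
…
i=2: a=3 ⇒ p=55, q=4
…
i=4: a=1 ⇒ p=124, q=9
…
i=6: a=2 ⇒ p=510, q=37
i=7: a=2 ⇒ p=1213, q=88
…
i=12: a=3 ⇒ p=40787, q=2959
i=13: a=1 ⇒ p=52021, q=3774
fundamental: x₁=52021, y₁=3774  (since 2706184441 − 190·14243076 = 1)
(x_2, y_2) = (52021·52021 + 190·3774·3774, 52021·3774 + 3774·52021) = (5412368881, 392654508)
(x_3, y_3) = (52021·5412368881 + 190·3774·392654508, 52021·392654508 + 3774·5412368881) = (563113683064981, 40852560317562)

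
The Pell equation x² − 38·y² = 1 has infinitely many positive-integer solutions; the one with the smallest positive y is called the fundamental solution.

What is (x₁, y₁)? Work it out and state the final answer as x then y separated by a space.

√38 → a₀=6, period (6,12); ℓ=2 even so k=1
k=0  a_k=6  p_k/q_k = 6/1
k=1  a_k=6  p_k/q_k = 37/6
fundamental: x₁=37, y₁=6  (since 1369 − 38·36 = 1)

37 6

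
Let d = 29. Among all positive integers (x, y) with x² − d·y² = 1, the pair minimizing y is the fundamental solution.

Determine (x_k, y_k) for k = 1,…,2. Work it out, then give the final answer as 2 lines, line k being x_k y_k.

9801 1820
192119201 35675640

√29 → a₀=5, period (2,1,1,2,10); ℓ=5 odd so k=9
i=0: a=5 ⇒ p=5, q=1
…
i=6: a=2 ⇒ p=1524, q=283
…
i=8: a=1 ⇒ p=3775, q=701
i=9: a=2 ⇒ p=9801, q=1820
fundamental: x₁=9801, y₁=1820  (since 96059601 − 29·3312400 = 1)
(x_2, y_2) = (9801·9801 + 29·1820·1820, 9801·1820 + 1820·9801) = (192119201, 35675640)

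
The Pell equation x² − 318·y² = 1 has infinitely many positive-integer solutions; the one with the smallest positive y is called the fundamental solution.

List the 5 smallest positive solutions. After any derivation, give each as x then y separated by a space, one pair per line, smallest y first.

107 6
22897 1284
4899851 274770
1048545217 58799496
224383776587 12582817374

[17; 1,4,1,34] for √318; ℓ=4 ⇒ convergent index 3
k=0  a_k=17  p_k/q_k = 17/1
k=1  a_k=1  p_k/q_k = 18/1
k=2  a_k=4  p_k/q_k = 89/5
k=3  a_k=1  p_k/q_k = 107/6
(x₁, y₁) = (107, 6);  107² − 318·6² = 1 ✓
n=2: (107,6)∘(107,6) = (107·107+318·6·6, 107·6+6·107) = (22897,1284)
n=3: (22897,1284)∘(107,6) = (107·22897+318·6·1284, 107·1284+6·22897) = (4899851,274770)
n=4: (4899851,274770)∘(107,6) = (107·4899851+318·6·274770, 107·274770+6·4899851) = (1048545217,58799496)
n=5: (1048545217,58799496)∘(107,6) = (107·1048545217+318·6·58799496, 107·58799496+6·1048545217) = (224383776587,12582817374)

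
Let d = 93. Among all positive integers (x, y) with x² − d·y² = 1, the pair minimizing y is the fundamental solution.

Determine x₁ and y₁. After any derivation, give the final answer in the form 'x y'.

12151 1260

[9; 1,1,1,4,6,4,1,1,1,18] for √93; ℓ=10 ⇒ convergent index 9
i=0: a=9 ⇒ p=9, q=1
i=1: a=1 ⇒ p=10, q=1
…
i=5: a=6 ⇒ p=839, q=87
…
i=8: a=1 ⇒ p=7821, q=811
i=9: a=1 ⇒ p=12151, q=1260
(x₁, y₁) = (12151, 1260);  12151² − 93·1260² = 1 ✓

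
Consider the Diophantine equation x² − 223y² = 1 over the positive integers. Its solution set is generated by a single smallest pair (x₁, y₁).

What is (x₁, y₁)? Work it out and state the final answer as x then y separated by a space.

√223 = [14; 1,13,1,28, …], period ℓ=4 (even) → k=3
k=0  a_k=14  p_k/q_k = 14/1
k=1  a_k=1  p_k/q_k = 15/1
k=2  a_k=13  p_k/q_k = 209/14
k=3  a_k=1  p_k/q_k = 224/15
fundamental: x₁=224, y₁=15  (since 50176 − 223·225 = 1)

224 15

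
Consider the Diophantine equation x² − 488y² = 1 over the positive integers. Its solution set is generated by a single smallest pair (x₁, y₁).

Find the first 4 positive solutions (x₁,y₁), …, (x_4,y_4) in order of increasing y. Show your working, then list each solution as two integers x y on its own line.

d=488: √d = [22; 11,44] (ℓ=2, even), read p_1/q_1
step 0: (22, 1)  from 22·(1,0) + (0,1)
step 1: (243, 11)  from 11·(22,1) + (1,0)
fundamental: x₁=243, y₁=11  (since 59049 − 488·121 = 1)
n=2: (243,11)∘(243,11) = (243·243+488·11·11, 243·11+11·243) = (118097,5346)
n=3: (118097,5346)∘(243,11) = (243·118097+488·11·5346, 243·5346+11·118097) = (57394899,2598145)
n=4: (57394899,2598145)∘(243,11) = (243·57394899+488·11·2598145, 243·2598145+11·57394899) = (27893802817,1262693124)

243 11
118097 5346
57394899 2598145
27893802817 1262693124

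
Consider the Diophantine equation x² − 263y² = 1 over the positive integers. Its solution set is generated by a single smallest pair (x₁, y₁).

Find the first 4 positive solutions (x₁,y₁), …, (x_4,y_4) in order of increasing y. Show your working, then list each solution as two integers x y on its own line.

d=263: √d = [16; 4,1,1,1,1,15,1,1,1,1,4,32] (ℓ=12, even), read p_11/q_11
step 0: (16, 1)  from 16·(1,0) + (0,1)
…
step 3: (146, 9)  from 1·(81,5) + (65,4)
…
step 5: (373, 23)  from 1·(227,14) + (146,9)
step 6: (5822, 359)  from 15·(373,23) + (227,14)
…
step 10: (30229, 1864)  from 1·(18212,1123) + (12017,741)
step 11: (139128, 8579)  from 4·(30229,1864) + (18212,1123)
→ (139128, 8579).  Check: 139128²=19356600384, 263·8579²=19356600383, difference 1.
k=2:  x_2 = 139128·139128+263·8579·8579 = 38713200767,  y_2 = 139128·8579+8579·139128 = 2387158224
k=3:  x_3 = 139128·38713200767+263·8579·2387158224 = 10772180392483224,  y_3 = 139128·2387158224+8579·38713200767 = 664241098768765
k=4:  x_4 = 139128·10772180392483224+263·8579·664241098768765 = 2997423827252098776577,  y_4 = 139128·664241098768765+8579·10772180392483224 = 184829071176614315616

139128 8579
38713200767 2387158224
10772180392483224 664241098768765
2997423827252098776577 184829071176614315616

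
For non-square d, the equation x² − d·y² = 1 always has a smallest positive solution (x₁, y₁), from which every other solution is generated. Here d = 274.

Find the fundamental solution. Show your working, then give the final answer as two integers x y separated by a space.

3959299 239190

d=274: √d = [16; 1,1,4,4,1,1,32] (ℓ=7, odd), read p_13/q_13
i=0: a=16 ⇒ p=16, q=1
…
i=2: a=1 ⇒ p=33, q=2
i=3: a=4 ⇒ p=149, q=9
i=4: a=4 ⇒ p=629, q=38
i=5: a=1 ⇒ p=778, q=47
…
i=7: a=32 ⇒ p=45802, q=2767
i=8: a=1 ⇒ p=47209, q=2852
i=9: a=1 ⇒ p=93011, q=5619
…
i=11: a=4 ⇒ p=1770023, q=106931
i=12: a=1 ⇒ p=2189276, q=132259
i=13: a=1 ⇒ p=3959299, q=239190
fundamental: x₁=3959299, y₁=239190  (since 15676048571401 − 274·57211856100 = 1)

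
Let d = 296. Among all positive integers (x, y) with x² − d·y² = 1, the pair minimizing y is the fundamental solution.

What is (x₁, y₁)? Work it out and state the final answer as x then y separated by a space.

[17; 4,1,7,1,4,34] for √296; ℓ=6 ⇒ convergent index 5
a_0=17:  p_0=17·1+0=17,  q_0=17·0+1=1
a_1=4:  p_1=4·17+1=69,  q_1=4·1+0=4
a_2=1:  p_2=1·69+17=86,  q_2=1·4+1=5
a_3=7:  p_3=7·86+69=671,  q_3=7·5+4=39
a_4=1:  p_4=1·671+86=757,  q_4=1·39+5=44
a_5=4:  p_5=4·757+671=3699,  q_5=4·44+39=215
fundamental: x₁=3699, y₁=215  (since 13682601 − 296·46225 = 1)

3699 215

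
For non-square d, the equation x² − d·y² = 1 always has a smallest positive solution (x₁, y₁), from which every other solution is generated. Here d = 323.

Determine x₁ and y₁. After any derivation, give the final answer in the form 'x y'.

d=323: √d = [17; 1,34] (ℓ=2, even), read p_1/q_1
a_0=17:  p_0=17·1+0=17,  q_0=17·0+1=1
a_1=1:  p_1=1·17+1=18,  q_1=1·1+0=1
(x₁, y₁) = (18, 1);  18² − 323·1² = 1 ✓

18 1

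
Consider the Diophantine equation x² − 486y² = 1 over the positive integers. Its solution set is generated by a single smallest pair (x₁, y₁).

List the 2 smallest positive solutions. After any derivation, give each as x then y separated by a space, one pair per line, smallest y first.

485 22
470449 21340

[22; 22,44] for √486; ℓ=2 ⇒ convergent index 1
step 0: (22, 1)  from 22·(1,0) + (0,1)
step 1: (485, 22)  from 22·(22,1) + (1,0)
fundamental: x₁=485, y₁=22  (since 235225 − 486·484 = 1)
(x_2, y_2) = (485·485 + 486·22·22, 485·22 + 22·485) = (470449, 21340)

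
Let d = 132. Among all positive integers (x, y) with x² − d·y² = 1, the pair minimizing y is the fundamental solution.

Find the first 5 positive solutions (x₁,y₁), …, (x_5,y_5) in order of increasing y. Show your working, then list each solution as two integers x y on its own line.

23 2
1057 92
48599 4230
2234497 194488
102738263 8942218

[11; 2,22] for √132; ℓ=2 ⇒ convergent index 1
i=0: a=11 ⇒ p=11, q=1
i=1: a=2 ⇒ p=23, q=2
fundamental: x₁=23, y₁=2  (since 529 − 132·4 = 1)
(x_2, y_2) = (23·23 + 132·2·2, 23·2 + 2·23) = (1057, 92)
(x_3, y_3) = (23·1057 + 132·2·92, 23·92 + 2·1057) = (48599, 4230)
(x_4, y_4) = (23·48599 + 132·2·4230, 23·4230 + 2·48599) = (2234497, 194488)
(x_5, y_5) = (23·2234497 + 132·2·194488, 23·194488 + 2·2234497) = (102738263, 8942218)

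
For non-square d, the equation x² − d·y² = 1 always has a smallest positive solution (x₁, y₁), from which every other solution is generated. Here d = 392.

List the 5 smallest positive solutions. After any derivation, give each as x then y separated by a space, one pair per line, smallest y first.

99 5
19601 990
3880899 196015
768398401 38809980
152139002499 7684180025

[19; 1,3,1,38] for √392; ℓ=4 ⇒ convergent index 3
step 0: (19, 1)  from 19·(1,0) + (0,1)
…
step 2: (79, 4)  from 3·(20,1) + (19,1)
step 3: (99, 5)  from 1·(79,4) + (20,1)
fundamental: x₁=99, y₁=5  (since 9801 − 392·25 = 1)
k=2:  x_2 = 99·99+392·5·5 = 19601,  y_2 = 99·5+5·99 = 990
k=3:  x_3 = 99·19601+392·5·990 = 3880899,  y_3 = 99·990+5·19601 = 196015
k=4:  x_4 = 99·3880899+392·5·196015 = 768398401,  y_4 = 99·196015+5·3880899 = 38809980
k=5:  x_5 = 99·768398401+392·5·38809980 = 152139002499,  y_5 = 99·38809980+5·768398401 = 7684180025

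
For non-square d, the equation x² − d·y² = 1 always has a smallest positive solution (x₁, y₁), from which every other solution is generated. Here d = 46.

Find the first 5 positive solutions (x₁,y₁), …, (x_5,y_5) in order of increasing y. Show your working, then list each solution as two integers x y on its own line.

d=46: √d = [6; 1,3,1,1,2,6,2,1,1,3,1,12] (ℓ=12, even), read p_11/q_11
i=0: a=6 ⇒ p=6, q=1
i=1: a=1 ⇒ p=7, q=1
i=2: a=3 ⇒ p=27, q=4
i=3: a=1 ⇒ p=34, q=5
…
i=5: a=2 ⇒ p=156, q=23
…
i=7: a=2 ⇒ p=2150, q=317
i=8: a=1 ⇒ p=3147, q=464
…
i=10: a=3 ⇒ p=19038, q=2807
i=11: a=1 ⇒ p=24335, q=3588
→ (24335, 3588).  Check: 24335²=592192225, 46·3588²=592192224, difference 1.
n=2: (24335,3588)∘(24335,3588) = (24335·24335+46·3588·3588, 24335·3588+3588·24335) = (1184384449,174627960)
n=3: (1184384449,174627960)∘(24335,3588) = (24335·1184384449+46·3588·174627960, 24335·174627960+3588·1184384449) = (57643991108495,8499142809612)
n=4: (57643991108495,8499142809612)∘(24335,3588) = (24335·57643991108495+46·3588·8499142809612, 24335·8499142809612+3588·57643991108495) = (2805533046066067201,413653280369188080)
n=5: (2805533046066067201,413653280369188080)∘(24335,3588) = (24335·2805533046066067201+46·3588·413653280369188080, 24335·413653280369188080+3588·2805533046066067201) = (136545293294391499564175,20132505147069241043988)

24335 3588
1184384449 174627960
57643991108495 8499142809612
2805533046066067201 413653280369188080
136545293294391499564175 20132505147069241043988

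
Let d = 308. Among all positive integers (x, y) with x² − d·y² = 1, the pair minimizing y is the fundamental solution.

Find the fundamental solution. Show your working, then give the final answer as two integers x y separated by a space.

351 20

d=308: √d = [17; 1,1,4,1,1,34] (ℓ=6, even), read p_5/q_5
i=0: a=17 ⇒ p=17, q=1
i=1: a=1 ⇒ p=18, q=1
i=2: a=1 ⇒ p=35, q=2
i=3: a=4 ⇒ p=158, q=9
i=4: a=1 ⇒ p=193, q=11
i=5: a=1 ⇒ p=351, q=20
fundamental: x₁=351, y₁=20  (since 123201 − 308·400 = 1)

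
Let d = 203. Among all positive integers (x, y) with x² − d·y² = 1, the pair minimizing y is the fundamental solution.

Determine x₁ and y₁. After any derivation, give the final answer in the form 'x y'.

57 4

√203 → a₀=14, period (4,28); ℓ=2 even so k=1
step 0: (14, 1)  from 14·(1,0) + (0,1)
step 1: (57, 4)  from 4·(14,1) + (1,0)
fundamental: x₁=57, y₁=4  (since 3249 − 203·16 = 1)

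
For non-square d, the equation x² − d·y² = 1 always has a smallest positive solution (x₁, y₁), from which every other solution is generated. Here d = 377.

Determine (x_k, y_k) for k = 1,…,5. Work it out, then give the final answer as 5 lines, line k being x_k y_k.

√377 → a₀=19, period (2,2,2,38); ℓ=4 even so k=3
k=0  a_k=19  p_k/q_k = 19/1
k=1  a_k=2  p_k/q_k = 39/2
k=2  a_k=2  p_k/q_k = 97/5
k=3  a_k=2  p_k/q_k = 233/12
fundamental: x₁=233, y₁=12  (since 54289 − 377·144 = 1)
k=2:  x_2 = 233·233+377·12·12 = 108577,  y_2 = 233·12+12·233 = 5592
k=3:  x_3 = 233·108577+377·12·5592 = 50596649,  y_3 = 233·5592+12·108577 = 2605860
k=4:  x_4 = 233·50596649+377·12·2605860 = 23577929857,  y_4 = 233·2605860+12·50596649 = 1214325168
k=5:  x_5 = 233·23577929857+377·12·1214325168 = 10987264716713,  y_5 = 233·1214325168+12·23577929857 = 565872922428

233 12
108577 5592
50596649 2605860
23577929857 1214325168
10987264716713 565872922428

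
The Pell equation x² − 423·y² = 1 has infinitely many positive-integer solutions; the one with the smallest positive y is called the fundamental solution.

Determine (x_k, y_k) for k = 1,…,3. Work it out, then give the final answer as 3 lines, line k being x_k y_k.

d=423: √d = [20; 1,1,3,4,3,1,1,40] (ℓ=8, even), read p_7/q_7
i=0: a=20 ⇒ p=20, q=1
i=1: a=1 ⇒ p=21, q=1
…
i=3: a=3 ⇒ p=144, q=7
…
i=6: a=1 ⇒ p=2612, q=127
i=7: a=1 ⇒ p=4607, q=224
→ (4607, 224).  Check: 4607²=21224449, 423·224²=21224448, difference 1.
(4607+224√423)^2 = 42448897 + 2063936√423
(4607+224√423)^3 = 391124132351 + 19017106080√423

4607 224
42448897 2063936
391124132351 19017106080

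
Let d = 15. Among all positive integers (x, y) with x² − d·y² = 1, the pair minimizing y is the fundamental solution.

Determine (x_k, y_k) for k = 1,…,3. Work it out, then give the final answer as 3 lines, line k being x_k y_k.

[3; 1,6] for √15; ℓ=2 ⇒ convergent index 1
a_0=3:  p_0=3·1+0=3,  q_0=3·0+1=1
a_1=1:  p_1=1·3+1=4,  q_1=1·1+0=1
→ (4, 1).  Check: 4²=16, 15·1²=15, difference 1.
(4+1√15)^2 = 31 + 8√15
(4+1√15)^3 = 244 + 63√15

4 1
31 8
244 63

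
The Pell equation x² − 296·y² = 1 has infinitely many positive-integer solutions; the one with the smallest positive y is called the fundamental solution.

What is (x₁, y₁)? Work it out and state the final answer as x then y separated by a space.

d=296: √d = [17; 4,1,7,1,4,34] (ℓ=6, even), read p_5/q_5
i=0: a=17 ⇒ p=17, q=1
i=1: a=4 ⇒ p=69, q=4
…
i=3: a=7 ⇒ p=671, q=39
i=4: a=1 ⇒ p=757, q=44
i=5: a=4 ⇒ p=3699, q=215
(x₁, y₁) = (3699, 215);  3699² − 296·215² = 1 ✓

3699 215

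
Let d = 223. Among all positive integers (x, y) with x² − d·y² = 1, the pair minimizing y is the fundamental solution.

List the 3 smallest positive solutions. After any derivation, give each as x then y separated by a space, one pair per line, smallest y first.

[14; 1,13,1,28] for √223; ℓ=4 ⇒ convergent index 3
k=0  a_k=14  p_k/q_k = 14/1
…
k=2  a_k=13  p_k/q_k = 209/14
k=3  a_k=1  p_k/q_k = 224/15
→ (224, 15).  Check: 224²=50176, 223·15²=50175, difference 1.
(224+15√223)^2 = 100351 + 6720√223
(224+15√223)^3 = 44957024 + 3010545√223

224 15
100351 6720
44957024 3010545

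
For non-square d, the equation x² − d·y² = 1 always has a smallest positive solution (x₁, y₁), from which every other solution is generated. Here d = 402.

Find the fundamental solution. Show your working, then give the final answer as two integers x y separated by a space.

[20; 20,40] for √402; ℓ=2 ⇒ convergent index 1
step 0: (20, 1)  from 20·(1,0) + (0,1)
step 1: (401, 20)  from 20·(20,1) + (1,0)
fundamental: x₁=401, y₁=20  (since 160801 − 402·400 = 1)

401 20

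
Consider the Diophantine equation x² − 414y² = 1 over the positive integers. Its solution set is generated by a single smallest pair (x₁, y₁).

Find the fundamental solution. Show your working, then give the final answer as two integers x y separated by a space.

24335 1196

√414 = [20; 2,1,7,2,7,1,2,40, …], period ℓ=8 (even) → k=7
a_0=20:  p_0=20·1+0=20,  q_0=20·0+1=1
a_1=2:  p_1=2·20+1=41,  q_1=2·1+0=2
a_2=1:  p_2=1·41+20=61,  q_2=1·2+1=3
…
a_5=7:  p_5=7·997+468=7447,  q_5=7·49+23=366
a_6=1:  p_6=1·7447+997=8444,  q_6=1·366+49=415
a_7=2:  p_7=2·8444+7447=24335,  q_7=2·415+366=1196
→ (24335, 1196).  Check: 24335²=592192225, 414·1196²=592192224, difference 1.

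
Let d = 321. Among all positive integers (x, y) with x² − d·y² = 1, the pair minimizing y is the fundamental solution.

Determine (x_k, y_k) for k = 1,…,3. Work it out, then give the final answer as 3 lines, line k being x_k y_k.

215 12
92449 5160
39752855 2218788

√321 → a₀=17, period (1,10,1,34); ℓ=4 even so k=3
i=0: a=17 ⇒ p=17, q=1
i=1: a=1 ⇒ p=18, q=1
i=2: a=10 ⇒ p=197, q=11
i=3: a=1 ⇒ p=215, q=12
fundamental: x₁=215, y₁=12  (since 46225 − 321·144 = 1)
n=2: (215,12)∘(215,12) = (215·215+321·12·12, 215·12+12·215) = (92449,5160)
n=3: (92449,5160)∘(215,12) = (215·92449+321·12·5160, 215·5160+12·92449) = (39752855,2218788)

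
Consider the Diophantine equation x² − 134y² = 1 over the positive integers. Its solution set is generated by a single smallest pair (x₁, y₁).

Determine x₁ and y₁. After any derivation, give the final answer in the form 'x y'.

[11; 1,1,2,1,3,…,1,1,22] for √134; ℓ=14 ⇒ convergent index 13
i=0: a=11 ⇒ p=11, q=1
…
i=2: a=1 ⇒ p=23, q=2
…
i=4: a=1 ⇒ p=81, q=7
i=5: a=3 ⇒ p=301, q=26
i=6: a=1 ⇒ p=382, q=33
i=7: a=10 ⇒ p=4121, q=356
i=8: a=1 ⇒ p=4503, q=389
i=9: a=3 ⇒ p=17630, q=1523
…
i=11: a=2 ⇒ p=61896, q=5347
i=12: a=1 ⇒ p=84029, q=7259
i=13: a=1 ⇒ p=145925, q=12606
fundamental: x₁=145925, y₁=12606  (since 21294105625 − 134·158911236 = 1)

145925 12606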